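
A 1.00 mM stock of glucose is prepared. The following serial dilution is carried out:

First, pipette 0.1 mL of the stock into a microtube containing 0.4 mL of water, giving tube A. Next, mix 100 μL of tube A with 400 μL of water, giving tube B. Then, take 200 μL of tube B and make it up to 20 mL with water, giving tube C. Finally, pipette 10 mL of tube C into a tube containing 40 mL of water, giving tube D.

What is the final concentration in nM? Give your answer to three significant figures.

80.0 nM

Step 1: 0.1 mL + 0.4 mL = 0.5 mL total → factor 0.5/0.1 = 5
Step 2: 100 μL + 400 μL = 500 μL total → factor 500/100 = 5
Step 3: 200 μL brought to 20 mL → factor 20000/200 = 100
Step 4: 10 mL + 40 mL = 50 mL total → factor 50/10 = 5
Overall dilution factor = 5 × 5 × 100 × 5 = 12500
Final = 1.00 mM / 12500 = 8.000 × 10^-5 mM = 80.0 nM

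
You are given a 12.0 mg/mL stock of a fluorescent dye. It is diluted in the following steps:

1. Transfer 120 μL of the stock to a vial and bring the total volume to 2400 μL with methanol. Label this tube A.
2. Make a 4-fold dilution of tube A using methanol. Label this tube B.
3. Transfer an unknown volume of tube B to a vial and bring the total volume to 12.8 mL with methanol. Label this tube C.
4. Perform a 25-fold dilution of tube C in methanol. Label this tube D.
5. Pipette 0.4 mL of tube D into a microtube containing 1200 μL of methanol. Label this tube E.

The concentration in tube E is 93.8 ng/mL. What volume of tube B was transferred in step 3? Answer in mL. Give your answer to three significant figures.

Step 1: 120 μL brought to 2400 μL → factor 2400/120 = 20
Step 2: 4-fold → factor 4
Step 3: v brought to 12.8 mL → factor = 12.8 mL/v
Step 4: 25-fold → factor 25
Step 5: 0.4 mL + 1200 μL = 1.6 mL total → factor 1.6/0.4 = 4
Product of known-step factors = 8000
Overall factor = 12.0 mg/mL / (93.8 ng/mL) = 1.2793 × 10^5
Step-3 factor = 1.2793 × 10^5 / 8000 = 15.991
v = 12.8 mL / 15.991 = 0.800 mL

0.800 mL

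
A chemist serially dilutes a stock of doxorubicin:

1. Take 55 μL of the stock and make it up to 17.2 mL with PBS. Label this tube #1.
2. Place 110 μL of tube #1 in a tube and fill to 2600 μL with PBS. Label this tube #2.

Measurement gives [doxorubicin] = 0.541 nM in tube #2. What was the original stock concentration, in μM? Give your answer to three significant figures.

4.00 μM

Step 1: 55 μL brought to 17.2 mL → factor 17200/55 = 312.73
Step 2: 110 μL brought to 2600 μL → factor 2600/110 = 23.636
Overall dilution factor = 312.73 × 23.636 = 7391.7
Stock = 0.541 nM × 7391.7 = 3999 nM = 4.00 μM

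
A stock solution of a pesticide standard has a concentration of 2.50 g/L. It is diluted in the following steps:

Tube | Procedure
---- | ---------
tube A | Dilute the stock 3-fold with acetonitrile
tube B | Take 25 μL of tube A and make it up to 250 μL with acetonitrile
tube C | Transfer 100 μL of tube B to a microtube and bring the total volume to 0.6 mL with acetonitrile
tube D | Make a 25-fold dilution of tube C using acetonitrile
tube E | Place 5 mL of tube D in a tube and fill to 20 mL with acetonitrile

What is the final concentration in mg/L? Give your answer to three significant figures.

Step 1: 3-fold → factor 3
Step 2: 25 μL brought to 250 μL → factor 250/25 = 10
Step 3: 100 μL brought to 0.6 mL → factor 600/100 = 6
Step 4: 25-fold → factor 25
Step 5: 5 mL brought to 20 mL → factor 20/5 = 4
Overall dilution factor = 3 × 10 × 6 × 25 × 4 = 18000
Final = 2.50 g/L / 18000 = 0.0001389 g/L = 0.139 mg/L

0.139 mg/L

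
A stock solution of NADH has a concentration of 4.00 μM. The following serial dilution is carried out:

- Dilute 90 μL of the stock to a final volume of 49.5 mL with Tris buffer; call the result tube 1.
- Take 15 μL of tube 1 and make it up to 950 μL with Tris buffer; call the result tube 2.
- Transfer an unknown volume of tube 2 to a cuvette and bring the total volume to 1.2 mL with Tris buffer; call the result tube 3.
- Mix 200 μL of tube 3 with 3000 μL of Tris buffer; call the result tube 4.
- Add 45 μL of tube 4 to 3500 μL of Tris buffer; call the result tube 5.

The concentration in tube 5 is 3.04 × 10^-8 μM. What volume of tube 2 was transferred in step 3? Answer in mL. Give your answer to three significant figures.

0.400 mL

Step 1: 90 μL brought to 49.5 mL → factor 49500/90 = 550
Step 2: 15 μL brought to 950 μL → factor 950/15 = 63.333
Step 3: v brought to 1.2 mL → factor = 1.2 mL/v
Step 4: 200 μL + 3000 μL = 3200 μL total → factor 3200/200 = 16
Step 5: 45 μL + 3500 μL = 3545 μL total → factor 3545/45 = 78.778
Product of known-step factors = 4.3905 × 10^7
Overall factor = 4.00 μM / (3.04 × 10^-8 μM) = 1.3158 × 10^8
Step-3 factor = 1.3158 × 10^8 / 4.3905 × 10^7 = 2.9969
v = 1.2 mL / 2.9969 = 0.400 mL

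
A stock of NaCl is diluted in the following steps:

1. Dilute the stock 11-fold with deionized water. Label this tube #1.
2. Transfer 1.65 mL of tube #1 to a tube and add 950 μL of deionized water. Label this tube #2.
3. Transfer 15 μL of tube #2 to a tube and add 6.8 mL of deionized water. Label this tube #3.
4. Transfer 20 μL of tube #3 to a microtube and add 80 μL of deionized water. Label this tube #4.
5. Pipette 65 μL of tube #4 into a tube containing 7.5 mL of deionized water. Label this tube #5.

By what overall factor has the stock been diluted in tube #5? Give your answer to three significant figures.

4.58 × 10^6

Step 1: 11-fold → factor 11
Step 2: 1.65 mL + 950 μL = 2.6 mL total → factor 2.6/1.65 = 1.5758
Step 3: 15 μL + 6.8 mL = 6815 μL total → factor 6815/15 = 454.33
Step 4: 20 μL + 80 μL = 100 μL total → factor 100/20 = 5
Step 5: 65 μL + 7.5 mL = 7565 μL total → factor 7565/65 = 116.38
Overall dilution factor = 11 × 1.5758 × 454.33 × 5 × 116.38 = 4.5827 × 10^6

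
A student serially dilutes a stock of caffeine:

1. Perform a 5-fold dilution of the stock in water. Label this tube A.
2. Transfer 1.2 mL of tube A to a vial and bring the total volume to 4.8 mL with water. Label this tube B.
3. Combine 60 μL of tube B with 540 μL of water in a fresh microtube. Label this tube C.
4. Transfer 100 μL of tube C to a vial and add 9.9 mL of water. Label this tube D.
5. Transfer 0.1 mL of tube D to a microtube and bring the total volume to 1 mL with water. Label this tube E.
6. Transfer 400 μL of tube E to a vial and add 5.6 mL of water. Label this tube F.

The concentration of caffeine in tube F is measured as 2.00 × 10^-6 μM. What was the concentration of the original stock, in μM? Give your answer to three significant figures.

Step 1: 5-fold → factor 5
Step 2: 1.2 mL brought to 4.8 mL → factor 4.8/1.2 = 4
Step 3: 60 μL + 540 μL = 600 μL total → factor 600/60 = 10
Step 4: 100 μL + 9.9 mL = 10000 μL total → factor 10000/100 = 100
Step 5: 0.1 mL brought to 1 mL → factor 1/0.1 = 10
Step 6: 400 μL + 5.6 mL = 6000 μL total → factor 6000/400 = 15
Overall dilution factor = 5 × 4 × 10 × 100 × 10 × 15 = 3 × 10^6
Stock = 2.00 × 10^-6 μM × 3 × 10^6 = 6.00 μM

6.00 μM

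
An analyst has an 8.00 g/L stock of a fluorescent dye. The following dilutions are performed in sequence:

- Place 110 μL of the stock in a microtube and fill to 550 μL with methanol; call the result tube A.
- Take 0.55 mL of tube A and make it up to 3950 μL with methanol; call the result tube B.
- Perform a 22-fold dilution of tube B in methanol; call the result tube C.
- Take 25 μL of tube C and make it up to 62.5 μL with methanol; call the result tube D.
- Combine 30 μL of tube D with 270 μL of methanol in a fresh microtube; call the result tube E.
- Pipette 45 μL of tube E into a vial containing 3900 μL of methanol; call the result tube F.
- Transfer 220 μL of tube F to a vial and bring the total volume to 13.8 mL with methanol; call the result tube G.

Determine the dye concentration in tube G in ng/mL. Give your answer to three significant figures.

Step 1: 110 μL brought to 550 μL → factor 550/110 = 5
Step 2: 0.55 mL brought to 3950 μL → factor 3.95/0.55 = 7.1818
Step 3: 22-fold → factor 22
Step 4: 25 μL brought to 62.5 μL → factor 62.5/25 = 2.5
Step 5: 30 μL + 270 μL = 300 μL total → factor 300/30 = 10
Step 6: 45 μL + 3900 μL = 3945 μL total → factor 3945/45 = 87.667
Step 7: 220 μL brought to 13.8 mL → factor 13800/220 = 62.727
Overall dilution factor = 5 × 7.1818 × 22 × 2.5 × 10 × 87.667 × 62.727 = 1.0861 × 10^8
Final = 8.00 g/L / 1.0861 × 10^8 = 7.366 × 10^-8 g/L = 0.0737 ng/mL

0.0737 ng/mL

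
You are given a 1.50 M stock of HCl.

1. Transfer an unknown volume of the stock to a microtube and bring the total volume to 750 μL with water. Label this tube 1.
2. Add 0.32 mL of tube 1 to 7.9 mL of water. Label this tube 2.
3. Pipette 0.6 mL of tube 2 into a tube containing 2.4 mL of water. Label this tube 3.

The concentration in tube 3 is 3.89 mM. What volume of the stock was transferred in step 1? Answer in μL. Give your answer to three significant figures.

250 μL

Step 1: v brought to 750 μL → factor = 750 μL/v
Step 2: 0.32 mL + 7.9 mL = 8.22 mL total → factor 8.22/0.32 = 25.688
Step 3: 0.6 mL + 2.4 mL = 3 mL total → factor 3/0.6 = 5
Product of known-step factors = 128.44
Overall factor = 1.50 M / (3.89 mM) = 385.6
Step-1 factor = 385.6 / 128.44 = 3.0023
v = 750 μL / 3.0023 = 250 μL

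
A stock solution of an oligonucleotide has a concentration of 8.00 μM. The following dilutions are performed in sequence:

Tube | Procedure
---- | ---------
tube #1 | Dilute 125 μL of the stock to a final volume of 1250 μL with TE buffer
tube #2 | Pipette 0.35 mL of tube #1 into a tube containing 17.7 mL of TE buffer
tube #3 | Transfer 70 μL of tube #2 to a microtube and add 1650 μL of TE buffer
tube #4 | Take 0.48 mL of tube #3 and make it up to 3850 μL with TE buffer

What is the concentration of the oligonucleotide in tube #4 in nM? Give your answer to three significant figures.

Step 1: 125 μL brought to 1250 μL → factor 1250/125 = 10
Step 2: 0.35 mL + 17.7 mL = 18.05 mL total → factor 18.05/0.35 = 51.571
Step 3: 70 μL + 1650 μL = 1720 μL total → factor 1720/70 = 24.571
Step 4: 0.48 mL brought to 3850 μL → factor 3.85/0.48 = 8.0208
Overall dilution factor = 10 × 51.571 × 24.571 × 8.0208 = 1.0164 × 10^5
Final = 8.00 μM / 1.0164 × 10^5 = 7.871 × 10^-5 μM = 0.0787 nM

0.0787 nM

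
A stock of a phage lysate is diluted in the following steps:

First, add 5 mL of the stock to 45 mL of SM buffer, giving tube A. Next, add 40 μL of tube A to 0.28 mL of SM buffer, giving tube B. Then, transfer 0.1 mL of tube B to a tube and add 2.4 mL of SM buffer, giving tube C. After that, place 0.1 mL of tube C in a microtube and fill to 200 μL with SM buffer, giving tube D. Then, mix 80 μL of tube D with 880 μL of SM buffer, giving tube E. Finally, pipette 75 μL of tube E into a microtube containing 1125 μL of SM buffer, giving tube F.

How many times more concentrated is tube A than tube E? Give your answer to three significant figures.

Step 1: 5 mL + 45 mL = 50 mL total → factor 50/5 = 10
Step 2: 40 μL + 0.28 mL = 320 μL total → factor 320/40 = 8
Step 3: 0.1 mL + 2.4 mL = 2.5 mL total → factor 2.5/0.1 = 25
Step 4: 0.1 mL brought to 200 μL → factor 0.2/0.1 = 2
Step 5: 80 μL + 880 μL = 960 μL total → factor 960/80 = 12
Dilution factor to tube A = 10; to tube E = 48000
[tube A]/[tube E] = (factor to tube E)/(factor to tube A) = 48000/10 = 4.80 × 10^3

4.80 × 10^3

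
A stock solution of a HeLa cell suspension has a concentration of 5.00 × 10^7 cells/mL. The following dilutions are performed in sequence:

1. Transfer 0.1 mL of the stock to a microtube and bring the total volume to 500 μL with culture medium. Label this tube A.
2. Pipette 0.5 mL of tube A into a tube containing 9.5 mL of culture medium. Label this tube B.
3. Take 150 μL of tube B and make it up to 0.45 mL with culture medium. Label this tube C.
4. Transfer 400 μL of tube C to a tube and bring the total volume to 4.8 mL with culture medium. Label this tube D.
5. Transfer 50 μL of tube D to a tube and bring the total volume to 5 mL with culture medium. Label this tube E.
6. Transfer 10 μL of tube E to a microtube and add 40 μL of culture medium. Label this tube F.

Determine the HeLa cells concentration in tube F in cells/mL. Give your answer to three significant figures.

Step 1: 0.1 mL brought to 500 μL → factor 0.5/0.1 = 5
Step 2: 0.5 mL + 9.5 mL = 10 mL total → factor 10/0.5 = 20
Step 3: 150 μL brought to 0.45 mL → factor 450/150 = 3
Step 4: 400 μL brought to 4.8 mL → factor 4800/400 = 12
Step 5: 50 μL brought to 5 mL → factor 5000/50 = 100
Step 6: 10 μL + 40 μL = 50 μL total → factor 50/10 = 5
Overall dilution factor = 5 × 20 × 3 × 12 × 100 × 5 = 1.8 × 10^6
Final = 5.00 × 10^7 cells/mL / 1.8 × 10^6 = 27.8 cells/mL

27.8 cells/mL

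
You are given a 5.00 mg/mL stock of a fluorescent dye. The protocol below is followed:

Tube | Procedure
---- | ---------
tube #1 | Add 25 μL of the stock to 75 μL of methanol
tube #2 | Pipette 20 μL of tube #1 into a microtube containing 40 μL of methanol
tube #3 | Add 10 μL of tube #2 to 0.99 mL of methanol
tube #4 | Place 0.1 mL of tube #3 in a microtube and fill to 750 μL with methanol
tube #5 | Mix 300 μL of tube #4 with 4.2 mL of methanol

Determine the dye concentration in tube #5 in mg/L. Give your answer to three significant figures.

0.0370 mg/L

Step 1: 25 μL + 75 μL = 100 μL total → factor 100/25 = 4
Step 2: 20 μL + 40 μL = 60 μL total → factor 60/20 = 3
Step 3: 10 μL + 0.99 mL = 1000 μL total → factor 1000/10 = 100
Step 4: 0.1 mL brought to 750 μL → factor 0.75/0.1 = 7.5
Step 5: 300 μL + 4.2 mL = 4500 μL total → factor 4500/300 = 15
Overall dilution factor = 4 × 3 × 100 × 7.5 × 15 = 1.35 × 10^5
Final = 5.00 mg/mL / 1.35 × 10^5 = 3.704 × 10^-5 mg/mL = 0.0370 mg/L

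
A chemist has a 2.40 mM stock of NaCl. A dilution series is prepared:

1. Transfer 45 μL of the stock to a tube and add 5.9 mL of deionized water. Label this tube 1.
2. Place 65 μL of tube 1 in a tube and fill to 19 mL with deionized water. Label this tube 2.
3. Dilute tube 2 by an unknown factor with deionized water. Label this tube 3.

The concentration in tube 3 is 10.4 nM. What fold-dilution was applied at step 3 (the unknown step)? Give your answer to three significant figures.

Step 1: 45 μL + 5.9 mL = 5945 μL total → factor 5945/45 = 132.11
Step 2: 65 μL brought to 19 mL → factor 19000/65 = 292.31
Step 3: unknown factor x
Product of known-step factors = 38617
Overall factor = 2.40 mM / (10.4 nM) = 2.3077 × 10^5
x = 2.3077 × 10^5 / 38617 = 5.98

5.98-fold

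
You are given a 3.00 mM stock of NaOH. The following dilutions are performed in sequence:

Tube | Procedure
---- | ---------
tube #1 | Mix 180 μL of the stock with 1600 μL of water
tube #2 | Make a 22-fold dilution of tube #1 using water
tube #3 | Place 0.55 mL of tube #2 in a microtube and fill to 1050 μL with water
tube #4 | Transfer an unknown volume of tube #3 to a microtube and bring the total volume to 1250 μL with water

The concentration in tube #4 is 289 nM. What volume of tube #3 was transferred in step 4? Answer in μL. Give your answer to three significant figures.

Step 1: 180 μL + 1600 μL = 1780 μL total → factor 1780/180 = 9.8889
Step 2: 22-fold → factor 22
Step 3: 0.55 mL brought to 1050 μL → factor 1.05/0.55 = 1.9091
Step 4: v brought to 1250 μL → factor = 1250 μL/v
Product of known-step factors = 415.33
Overall factor = 3.00 mM / (289 nM) = 10381
Step-4 factor = 10381 / 415.33 = 24.993
v = 1250 μL / 24.993 = 50.0 μL

50.0 μL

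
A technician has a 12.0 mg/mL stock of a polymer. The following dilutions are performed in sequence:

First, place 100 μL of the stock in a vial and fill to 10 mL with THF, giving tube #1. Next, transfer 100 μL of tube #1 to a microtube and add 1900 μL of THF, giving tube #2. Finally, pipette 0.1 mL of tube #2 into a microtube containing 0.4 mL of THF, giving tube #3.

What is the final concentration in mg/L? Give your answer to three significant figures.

Step 1: 100 μL brought to 10 mL → factor 10000/100 = 100
Step 2: 100 μL + 1900 μL = 2000 μL total → factor 2000/100 = 20
Step 3: 0.1 mL + 0.4 mL = 0.5 mL total → factor 0.5/0.1 = 5
Overall dilution factor = 100 × 20 × 5 = 10000
Final = 12.0 mg/mL / 10000 = 0.001200 mg/mL = 1.20 mg/L

1.20 mg/L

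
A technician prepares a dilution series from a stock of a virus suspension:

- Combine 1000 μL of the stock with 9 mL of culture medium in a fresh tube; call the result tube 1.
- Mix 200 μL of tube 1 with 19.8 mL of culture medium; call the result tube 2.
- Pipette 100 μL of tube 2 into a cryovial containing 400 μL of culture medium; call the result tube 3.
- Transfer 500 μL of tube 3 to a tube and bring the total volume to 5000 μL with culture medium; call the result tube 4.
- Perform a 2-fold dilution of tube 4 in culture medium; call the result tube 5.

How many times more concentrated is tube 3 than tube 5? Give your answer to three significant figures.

20.0

Step 1: 1000 μL + 9 mL = 10000 μL total → factor 10000/1000 = 10
Step 2: 200 μL + 19.8 mL = 20000 μL total → factor 20000/200 = 100
Step 3: 100 μL + 400 μL = 500 μL total → factor 500/100 = 5
Step 4: 500 μL brought to 5000 μL → factor 5000/500 = 10
Step 5: 2-fold → factor 2
Dilution factor to tube 3 = 5000; to tube 5 = 1 × 10^5
[tube 3]/[tube 5] = (factor to tube 5)/(factor to tube 3) = 1 × 10^5/5000 = 20.0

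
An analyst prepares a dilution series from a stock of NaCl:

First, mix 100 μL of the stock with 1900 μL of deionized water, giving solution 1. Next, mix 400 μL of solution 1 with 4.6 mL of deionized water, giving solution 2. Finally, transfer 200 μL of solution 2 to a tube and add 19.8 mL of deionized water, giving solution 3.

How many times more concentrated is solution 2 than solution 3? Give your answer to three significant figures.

100

Step 1: 100 μL + 1900 μL = 2000 μL total → factor 2000/100 = 20
Step 2: 400 μL + 4.6 mL = 5000 μL total → factor 5000/400 = 12.5
Step 3: 200 μL + 19.8 mL = 20000 μL total → factor 20000/200 = 100
Dilution factor to solution 2 = 250; to solution 3 = 25000
[solution 2]/[solution 3] = (factor to solution 3)/(factor to solution 2) = 25000/250 = 100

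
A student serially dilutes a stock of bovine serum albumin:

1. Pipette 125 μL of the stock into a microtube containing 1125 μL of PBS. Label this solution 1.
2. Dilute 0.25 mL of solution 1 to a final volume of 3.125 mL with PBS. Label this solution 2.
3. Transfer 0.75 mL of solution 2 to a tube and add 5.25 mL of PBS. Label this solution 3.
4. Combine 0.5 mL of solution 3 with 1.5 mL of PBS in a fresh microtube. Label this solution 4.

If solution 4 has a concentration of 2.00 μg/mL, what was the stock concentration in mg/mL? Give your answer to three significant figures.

Step 1: 125 μL + 1125 μL = 1250 μL total → factor 1250/125 = 10
Step 2: 0.25 mL brought to 3.125 mL → factor 3.125/0.25 = 12.5
Step 3: 0.75 mL + 5.25 mL = 6 mL total → factor 6/0.75 = 8
Step 4: 0.5 mL + 1.5 mL = 2 mL total → factor 2/0.5 = 4
Overall dilution factor = 10 × 12.5 × 8 × 4 = 4000
Stock = 2.00 μg/mL × 4000 = 8000 μg/mL = 8.00 mg/mL

8.00 mg/mL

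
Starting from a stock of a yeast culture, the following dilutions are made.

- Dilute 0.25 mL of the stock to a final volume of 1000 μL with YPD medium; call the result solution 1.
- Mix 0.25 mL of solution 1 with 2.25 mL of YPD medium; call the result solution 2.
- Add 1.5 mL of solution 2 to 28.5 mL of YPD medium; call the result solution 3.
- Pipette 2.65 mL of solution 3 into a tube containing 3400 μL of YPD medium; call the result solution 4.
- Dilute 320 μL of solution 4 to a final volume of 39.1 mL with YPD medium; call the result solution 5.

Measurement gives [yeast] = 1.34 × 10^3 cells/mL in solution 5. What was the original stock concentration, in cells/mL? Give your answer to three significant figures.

Step 1: 0.25 mL brought to 1000 μL → factor 1/0.25 = 4
Step 2: 0.25 mL + 2.25 mL = 2.5 mL total → factor 2.5/0.25 = 10
Step 3: 1.5 mL + 28.5 mL = 30 mL total → factor 30/1.5 = 20
Step 4: 2.65 mL + 3400 μL = 6.05 mL total → factor 6.05/2.65 = 2.283
Step 5: 320 μL brought to 39.1 mL → factor 39100/320 = 122.19
Overall dilution factor = 4 × 10 × 20 × 2.283 × 122.19 = 2.2317 × 10^5
Stock = 1.34 × 10^3 cells/mL × 2.2317 × 10^5 = 2.99 × 10^8 cells/mL

2.99 × 10^8 cells/mL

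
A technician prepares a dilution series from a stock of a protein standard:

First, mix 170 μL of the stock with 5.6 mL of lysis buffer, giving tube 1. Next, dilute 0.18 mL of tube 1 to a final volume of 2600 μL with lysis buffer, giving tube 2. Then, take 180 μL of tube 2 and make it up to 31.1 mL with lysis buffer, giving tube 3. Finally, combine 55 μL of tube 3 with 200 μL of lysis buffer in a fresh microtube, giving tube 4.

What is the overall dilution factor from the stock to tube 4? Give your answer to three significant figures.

3.93 × 10^5

Step 1: 170 μL + 5.6 mL = 5770 μL total → factor 5770/170 = 33.941
Step 2: 0.18 mL brought to 2600 μL → factor 2.6/0.18 = 14.444
Step 3: 180 μL brought to 31.1 mL → factor 31100/180 = 172.78
Step 4: 55 μL + 200 μL = 255 μL total → factor 255/55 = 4.6364
Overall dilution factor = 33.941 × 14.444 × 172.78 × 4.6364 = 3.9273 × 10^5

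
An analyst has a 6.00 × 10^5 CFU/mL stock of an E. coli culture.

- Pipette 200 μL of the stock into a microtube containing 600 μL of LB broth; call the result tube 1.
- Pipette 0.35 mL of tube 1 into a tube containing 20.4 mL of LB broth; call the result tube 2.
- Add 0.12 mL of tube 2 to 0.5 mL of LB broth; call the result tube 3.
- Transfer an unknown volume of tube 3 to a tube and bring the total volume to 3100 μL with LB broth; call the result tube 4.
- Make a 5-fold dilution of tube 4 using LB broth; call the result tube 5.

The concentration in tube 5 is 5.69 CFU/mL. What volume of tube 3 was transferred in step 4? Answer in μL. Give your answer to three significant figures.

180 μL

Step 1: 200 μL + 600 μL = 800 μL total → factor 800/200 = 4
Step 2: 0.35 mL + 20.4 mL = 20.75 mL total → factor 20.75/0.35 = 59.286
Step 3: 0.12 mL + 0.5 mL = 0.62 mL total → factor 0.62/0.12 = 5.1667
Step 4: v brought to 3100 μL → factor = 3100 μL/v
Step 5: 5-fold → factor 5
Product of known-step factors = 6126.2
Overall factor = 6.00 × 10^5 CFU/mL / (5.69 CFU/mL) = 1.0545 × 10^5
Step-4 factor = 1.0545 × 10^5 / 6126.2 = 17.213
v = 3100 μL / 17.213 = 180 μL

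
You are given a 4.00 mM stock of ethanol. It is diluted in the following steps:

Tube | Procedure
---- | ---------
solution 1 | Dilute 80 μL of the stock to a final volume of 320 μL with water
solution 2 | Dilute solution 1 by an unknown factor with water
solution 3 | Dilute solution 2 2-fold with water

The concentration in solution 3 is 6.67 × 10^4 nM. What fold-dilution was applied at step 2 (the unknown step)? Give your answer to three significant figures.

7.50-fold

Step 1: 80 μL brought to 320 μL → factor 320/80 = 4
Step 2: unknown factor x
Step 3: 2-fold → factor 2
Product of known-step factors = 8
Overall factor = 4.00 mM / (6.67 × 10^4 nM) = 59.97
x = 59.97 / 8 = 7.50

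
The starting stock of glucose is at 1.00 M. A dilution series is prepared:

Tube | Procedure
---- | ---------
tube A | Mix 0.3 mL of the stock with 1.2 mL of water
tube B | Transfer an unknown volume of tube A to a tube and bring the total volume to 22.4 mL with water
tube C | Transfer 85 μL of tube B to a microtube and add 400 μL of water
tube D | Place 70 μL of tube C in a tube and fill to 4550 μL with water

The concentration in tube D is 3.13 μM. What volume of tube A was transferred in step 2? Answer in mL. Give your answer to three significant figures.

0.130 mL

Step 1: 0.3 mL + 1.2 mL = 1.5 mL total → factor 1.5/0.3 = 5
Step 2: v brought to 22.4 mL → factor = 22.4 mL/v
Step 3: 85 μL + 400 μL = 485 μL total → factor 485/85 = 5.7059
Step 4: 70 μL brought to 4550 μL → factor 4550/70 = 65
Product of known-step factors = 1854.4
Overall factor = 1.00 M / (3.13 μM) = 3.1949 × 10^5
Step-2 factor = 3.1949 × 10^5 / 1854.4 = 172.29
v = 22.4 mL / 172.29 = 0.130 mL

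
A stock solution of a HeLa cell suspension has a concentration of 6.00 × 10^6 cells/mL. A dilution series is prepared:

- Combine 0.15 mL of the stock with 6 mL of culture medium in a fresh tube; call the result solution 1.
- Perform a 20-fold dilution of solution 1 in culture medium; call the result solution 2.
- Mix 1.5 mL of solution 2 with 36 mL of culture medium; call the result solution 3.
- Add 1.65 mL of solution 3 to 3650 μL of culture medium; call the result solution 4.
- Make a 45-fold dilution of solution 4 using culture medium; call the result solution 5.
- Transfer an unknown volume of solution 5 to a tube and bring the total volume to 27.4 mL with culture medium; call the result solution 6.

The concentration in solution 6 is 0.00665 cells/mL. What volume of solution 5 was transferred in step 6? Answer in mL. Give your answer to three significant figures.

Step 1: 0.15 mL + 6 mL = 6.15 mL total → factor 6.15/0.15 = 41
Step 2: 20-fold → factor 20
Step 3: 1.5 mL + 36 mL = 37.5 mL total → factor 37.5/1.5 = 25
Step 4: 1.65 mL + 3650 μL = 5.3 mL total → factor 5.3/1.65 = 3.2121
Step 5: 45-fold → factor 45
Step 6: v brought to 27.4 mL → factor = 27.4 mL/v
Product of known-step factors = 2.9632 × 10^6
Overall factor = 6.00 × 10^6 cells/mL / (0.00665 cells/mL) = 9.0226 × 10^8
Step-6 factor = 9.0226 × 10^8 / 2.9632 × 10^6 = 304.49
v = 27.4 mL / 304.49 = 0.0900 mL

0.0900 mL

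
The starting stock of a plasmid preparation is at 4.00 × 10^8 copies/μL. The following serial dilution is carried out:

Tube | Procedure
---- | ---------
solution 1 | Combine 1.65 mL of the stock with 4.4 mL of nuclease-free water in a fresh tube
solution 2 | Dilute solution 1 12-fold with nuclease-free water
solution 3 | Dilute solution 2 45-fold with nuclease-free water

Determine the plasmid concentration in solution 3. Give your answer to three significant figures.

Step 1: 1.65 mL + 4.4 mL = 6.05 mL total → factor 6.05/1.65 = 3.6667
Step 2: 12-fold → factor 12
Step 3: 45-fold → factor 45
Overall dilution factor = 3.6667 × 12 × 45 = 1980
Final = 4.00 × 10^8 copies/μL / 1980 = 2.02 × 10^5 copies/μL

2.02 × 10^5 copies/μL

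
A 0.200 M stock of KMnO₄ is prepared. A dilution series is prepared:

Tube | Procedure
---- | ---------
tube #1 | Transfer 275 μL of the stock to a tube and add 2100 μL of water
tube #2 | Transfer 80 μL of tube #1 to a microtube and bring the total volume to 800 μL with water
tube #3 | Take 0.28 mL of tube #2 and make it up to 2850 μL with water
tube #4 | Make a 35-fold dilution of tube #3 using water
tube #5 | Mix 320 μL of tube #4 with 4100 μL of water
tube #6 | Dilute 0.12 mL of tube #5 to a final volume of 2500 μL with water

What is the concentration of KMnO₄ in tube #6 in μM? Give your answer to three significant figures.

Step 1: 275 μL + 2100 μL = 2375 μL total → factor 2375/275 = 8.6364
Step 2: 80 μL brought to 800 μL → factor 800/80 = 10
Step 3: 0.28 mL brought to 2850 μL → factor 2.85/0.28 = 10.179
Step 4: 35-fold → factor 35
Step 5: 320 μL + 4100 μL = 4420 μL total → factor 4420/320 = 13.812
Step 6: 0.12 mL brought to 2500 μL → factor 2.5/0.12 = 20.833
Overall dilution factor = 8.6364 × 10 × 10.179 × 35 × 13.812 × 20.833 = 8.8535 × 10^6
Final = 0.200 M / 8.8535 × 10^6 = 2.259 × 10^-8 M = 0.0226 μM

0.0226 μM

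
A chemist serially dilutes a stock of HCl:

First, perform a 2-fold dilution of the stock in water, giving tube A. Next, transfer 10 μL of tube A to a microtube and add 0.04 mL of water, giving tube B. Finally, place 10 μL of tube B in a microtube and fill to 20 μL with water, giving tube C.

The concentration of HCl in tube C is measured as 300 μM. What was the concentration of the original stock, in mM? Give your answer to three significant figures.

Step 1: 2-fold → factor 2
Step 2: 10 μL + 0.04 mL = 50 μL total → factor 50/10 = 5
Step 3: 10 μL brought to 20 μL → factor 20/10 = 2
Overall dilution factor = 2 × 5 × 2 = 20
Stock = 300 μM × 20 = 6000 μM = 6.00 mM

6.00 mM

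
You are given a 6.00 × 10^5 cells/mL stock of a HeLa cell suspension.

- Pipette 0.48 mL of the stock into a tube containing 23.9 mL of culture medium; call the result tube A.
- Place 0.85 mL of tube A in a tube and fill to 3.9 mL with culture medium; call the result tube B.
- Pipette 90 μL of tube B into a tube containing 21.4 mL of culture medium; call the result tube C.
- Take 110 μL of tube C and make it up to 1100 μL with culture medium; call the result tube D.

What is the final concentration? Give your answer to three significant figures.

1.08 cells/mL

Step 1: 0.48 mL + 23.9 mL = 24.38 mL total → factor 24.38/0.48 = 50.792
Step 2: 0.85 mL brought to 3.9 mL → factor 3.9/0.85 = 4.5882
Step 3: 90 μL + 21.4 mL = 21490 μL total → factor 21490/90 = 238.78
Step 4: 110 μL brought to 1100 μL → factor 1100/110 = 10
Overall dilution factor = 50.792 × 4.5882 × 238.78 × 10 = 5.5646 × 10^5
Final = 6.00 × 10^5 cells/mL / 5.5646 × 10^5 = 1.08 cells/mL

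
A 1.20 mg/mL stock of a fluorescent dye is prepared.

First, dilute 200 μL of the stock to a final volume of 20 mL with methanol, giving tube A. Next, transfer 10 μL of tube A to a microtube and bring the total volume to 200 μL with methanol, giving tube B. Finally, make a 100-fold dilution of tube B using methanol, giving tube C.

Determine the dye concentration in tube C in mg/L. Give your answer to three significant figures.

Step 1: 200 μL brought to 20 mL → factor 20000/200 = 100
Step 2: 10 μL brought to 200 μL → factor 200/10 = 20
Step 3: 100-fold → factor 100
Overall dilution factor = 100 × 20 × 100 = 2 × 10^5
Final = 1.20 mg/mL / 2 × 10^5 = 6.000 × 10^-6 mg/mL = 0.00600 mg/L

0.00600 mg/L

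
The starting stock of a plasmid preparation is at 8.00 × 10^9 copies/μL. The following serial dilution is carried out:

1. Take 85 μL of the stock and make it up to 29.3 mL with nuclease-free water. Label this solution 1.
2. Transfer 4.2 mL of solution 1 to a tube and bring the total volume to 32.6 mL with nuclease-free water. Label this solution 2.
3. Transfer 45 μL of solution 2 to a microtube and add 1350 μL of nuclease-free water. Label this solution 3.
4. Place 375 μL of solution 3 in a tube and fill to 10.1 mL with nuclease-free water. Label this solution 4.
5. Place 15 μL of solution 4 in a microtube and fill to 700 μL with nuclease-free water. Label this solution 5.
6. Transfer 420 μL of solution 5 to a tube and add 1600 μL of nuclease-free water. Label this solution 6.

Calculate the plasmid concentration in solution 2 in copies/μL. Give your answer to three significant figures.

Step 1: 85 μL brought to 29.3 mL → factor 29300/85 = 344.71
Step 2: 4.2 mL brought to 32.6 mL → factor 32.6/4.2 = 7.7619
Dilution factor through solution 2 = 344.71 × 7.7619 = 2675.6
[solution 2] = 8.00 × 10^9 copies/μL / 2675.6 = 2.99 × 10^6 copies/μL

2.99 × 10^6 copies/μL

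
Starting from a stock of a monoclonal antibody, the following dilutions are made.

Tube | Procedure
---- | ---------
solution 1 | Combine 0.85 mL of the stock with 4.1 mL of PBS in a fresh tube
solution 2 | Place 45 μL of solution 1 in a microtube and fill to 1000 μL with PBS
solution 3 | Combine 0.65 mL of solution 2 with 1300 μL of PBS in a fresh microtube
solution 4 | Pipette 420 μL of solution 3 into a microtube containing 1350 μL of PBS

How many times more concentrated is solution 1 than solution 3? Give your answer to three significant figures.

66.7

Step 1: 0.85 mL + 4.1 mL = 4.95 mL total → factor 4.95/0.85 = 5.8235
Step 2: 45 μL brought to 1000 μL → factor 1000/45 = 22.222
Step 3: 0.65 mL + 1300 μL = 1.95 mL total → factor 1.95/0.65 = 3
Dilution factor to solution 1 = 5.8235; to solution 3 = 388.24
[solution 1]/[solution 3] = (factor to solution 3)/(factor to solution 1) = 388.24/5.8235 = 66.7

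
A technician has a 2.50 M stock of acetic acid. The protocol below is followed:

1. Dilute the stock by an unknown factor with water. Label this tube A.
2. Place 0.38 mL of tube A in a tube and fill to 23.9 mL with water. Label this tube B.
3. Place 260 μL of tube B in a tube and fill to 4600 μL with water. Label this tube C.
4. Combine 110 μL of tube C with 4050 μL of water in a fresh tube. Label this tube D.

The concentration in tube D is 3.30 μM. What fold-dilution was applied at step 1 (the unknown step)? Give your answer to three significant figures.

Step 1: unknown factor x
Step 2: 0.38 mL brought to 23.9 mL → factor 23.9/0.38 = 62.895
Step 3: 260 μL brought to 4600 μL → factor 4600/260 = 17.692
Step 4: 110 μL + 4050 μL = 4160 μL total → factor 4160/110 = 37.818
Product of known-step factors = 42082
Overall factor = 2.50 M / (3.30 μM) = 7.5758 × 10^5
x = 7.5758 × 10^5 / 42082 = 18.0

18.0-fold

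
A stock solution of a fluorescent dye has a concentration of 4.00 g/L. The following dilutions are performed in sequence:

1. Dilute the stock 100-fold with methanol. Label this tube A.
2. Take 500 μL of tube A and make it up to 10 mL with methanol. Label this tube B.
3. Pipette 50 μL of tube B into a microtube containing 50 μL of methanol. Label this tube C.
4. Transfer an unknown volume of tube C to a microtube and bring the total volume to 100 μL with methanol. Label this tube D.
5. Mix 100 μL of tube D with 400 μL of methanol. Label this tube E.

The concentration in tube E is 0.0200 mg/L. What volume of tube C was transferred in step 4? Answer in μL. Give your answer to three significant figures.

Step 1: 100-fold → factor 100
Step 2: 500 μL brought to 10 mL → factor 10000/500 = 20
Step 3: 50 μL + 50 μL = 100 μL total → factor 100/50 = 2
Step 4: v brought to 100 μL → factor = 100 μL/v
Step 5: 100 μL + 400 μL = 500 μL total → factor 500/100 = 5
Product of known-step factors = 20000
Overall factor = 4.00 g/L / (0.0200 mg/L) = 2 × 10^5
Step-4 factor = 2 × 10^5 / 20000 = 10
v = 100 μL / 10 = 10.0 μL

10.0 μL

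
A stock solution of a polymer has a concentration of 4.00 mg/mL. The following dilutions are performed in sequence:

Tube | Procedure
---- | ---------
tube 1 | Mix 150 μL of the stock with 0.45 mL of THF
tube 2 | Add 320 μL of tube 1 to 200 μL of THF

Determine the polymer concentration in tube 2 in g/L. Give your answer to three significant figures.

Step 1: 150 μL + 0.45 mL = 600 μL total → factor 600/150 = 4
Step 2: 320 μL + 200 μL = 520 μL total → factor 520/320 = 1.625
Overall dilution factor = 4 × 1.625 = 6.5
Final = 4.00 mg/mL / 6.5 = 0.6154 mg/mL = 0.615 g/L

0.615 g/L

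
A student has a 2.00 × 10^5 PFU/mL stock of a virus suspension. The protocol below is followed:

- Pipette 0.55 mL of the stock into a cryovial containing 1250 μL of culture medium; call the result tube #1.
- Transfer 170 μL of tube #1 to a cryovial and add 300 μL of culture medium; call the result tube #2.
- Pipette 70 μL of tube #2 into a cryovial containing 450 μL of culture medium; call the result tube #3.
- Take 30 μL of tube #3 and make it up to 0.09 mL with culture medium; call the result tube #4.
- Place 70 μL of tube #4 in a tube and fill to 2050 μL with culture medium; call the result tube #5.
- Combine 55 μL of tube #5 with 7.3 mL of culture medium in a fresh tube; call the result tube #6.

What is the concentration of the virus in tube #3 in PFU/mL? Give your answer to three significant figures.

2.98 × 10^3 PFU/mL

Step 1: 0.55 mL + 1250 μL = 1.8 mL total → factor 1.8/0.55 = 3.2727
Step 2: 170 μL + 300 μL = 470 μL total → factor 470/170 = 2.7647
Step 3: 70 μL + 450 μL = 520 μL total → factor 520/70 = 7.4286
Dilution factor through tube #3 = 3.2727 × 2.7647 × 7.4286 = 67.215
[tube #3] = 2.00 × 10^5 PFU/mL / 67.215 = 2.98 × 10^3 PFU/mL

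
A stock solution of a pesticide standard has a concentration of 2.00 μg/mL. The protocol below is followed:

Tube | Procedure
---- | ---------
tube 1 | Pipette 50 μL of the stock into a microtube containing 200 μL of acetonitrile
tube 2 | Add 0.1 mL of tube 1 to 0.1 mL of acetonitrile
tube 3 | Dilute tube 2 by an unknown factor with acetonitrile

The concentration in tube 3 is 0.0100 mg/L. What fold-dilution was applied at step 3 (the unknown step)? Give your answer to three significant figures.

Step 1: 50 μL + 200 μL = 250 μL total → factor 250/50 = 5
Step 2: 0.1 mL + 0.1 mL = 0.2 mL total → factor 0.2/0.1 = 2
Step 3: unknown factor x
Product of known-step factors = 10
Overall factor = 2.00 μg/mL / (0.0100 mg/L) = 200
x = 200 / 10 = 20.0

20.0-fold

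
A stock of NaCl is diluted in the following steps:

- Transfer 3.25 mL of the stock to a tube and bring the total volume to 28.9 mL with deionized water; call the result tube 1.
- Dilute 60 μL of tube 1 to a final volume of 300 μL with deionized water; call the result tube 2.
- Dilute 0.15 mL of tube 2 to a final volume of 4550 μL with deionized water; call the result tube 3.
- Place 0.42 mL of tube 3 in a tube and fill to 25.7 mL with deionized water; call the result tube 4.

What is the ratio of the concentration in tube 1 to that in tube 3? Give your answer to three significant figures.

Step 1: 3.25 mL brought to 28.9 mL → factor 28.9/3.25 = 8.8923
Step 2: 60 μL brought to 300 μL → factor 300/60 = 5
Step 3: 0.15 mL brought to 4550 μL → factor 4.55/0.15 = 30.333
Dilution factor to tube 1 = 8.8923; to tube 3 = 1348.7
[tube 1]/[tube 3] = (factor to tube 3)/(factor to tube 1) = 1348.7/8.8923 = 152

152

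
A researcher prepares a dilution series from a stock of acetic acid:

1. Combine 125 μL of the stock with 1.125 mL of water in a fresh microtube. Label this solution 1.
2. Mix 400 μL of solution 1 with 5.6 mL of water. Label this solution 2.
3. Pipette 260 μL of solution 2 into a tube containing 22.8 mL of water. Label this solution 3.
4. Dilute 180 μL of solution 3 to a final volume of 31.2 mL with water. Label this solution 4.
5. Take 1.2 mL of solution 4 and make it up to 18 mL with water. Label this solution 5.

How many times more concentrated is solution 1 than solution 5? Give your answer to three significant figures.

Step 1: 125 μL + 1.125 mL = 1250 μL total → factor 1250/125 = 10
Step 2: 400 μL + 5.6 mL = 6000 μL total → factor 6000/400 = 15
Step 3: 260 μL + 22.8 mL = 23060 μL total → factor 23060/260 = 88.692
Step 4: 180 μL brought to 31.2 mL → factor 31200/180 = 173.33
Step 5: 1.2 mL brought to 18 mL → factor 18/1.2 = 15
Dilution factor to solution 1 = 10; to solution 5 = 3.459 × 10^7
[solution 1]/[solution 5] = (factor to solution 5)/(factor to solution 1) = 3.459 × 10^7/10 = 3.46 × 10^6

3.46 × 10^6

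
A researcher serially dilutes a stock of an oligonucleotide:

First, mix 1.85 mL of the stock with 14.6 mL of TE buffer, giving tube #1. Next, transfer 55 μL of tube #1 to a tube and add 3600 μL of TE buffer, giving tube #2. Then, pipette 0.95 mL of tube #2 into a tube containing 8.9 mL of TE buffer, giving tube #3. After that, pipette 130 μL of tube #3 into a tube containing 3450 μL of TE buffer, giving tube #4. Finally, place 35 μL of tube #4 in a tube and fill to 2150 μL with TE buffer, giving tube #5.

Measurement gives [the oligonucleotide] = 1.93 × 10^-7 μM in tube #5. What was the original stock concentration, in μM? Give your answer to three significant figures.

2.00 μM

Step 1: 1.85 mL + 14.6 mL = 16.45 mL total → factor 16.45/1.85 = 8.8919
Step 2: 55 μL + 3600 μL = 3655 μL total → factor 3655/55 = 66.455
Step 3: 0.95 mL + 8.9 mL = 9.85 mL total → factor 9.85/0.95 = 10.368
Step 4: 130 μL + 3450 μL = 3580 μL total → factor 3580/130 = 27.538
Step 5: 35 μL brought to 2150 μL → factor 2150/35 = 61.429
Overall dilution factor = 8.8919 × 66.455 × 10.368 × 27.538 × 61.429 = 1.0364 × 10^7
Stock = 1.93 × 10^-7 μM × 1.0364 × 10^7 = 2.00 μM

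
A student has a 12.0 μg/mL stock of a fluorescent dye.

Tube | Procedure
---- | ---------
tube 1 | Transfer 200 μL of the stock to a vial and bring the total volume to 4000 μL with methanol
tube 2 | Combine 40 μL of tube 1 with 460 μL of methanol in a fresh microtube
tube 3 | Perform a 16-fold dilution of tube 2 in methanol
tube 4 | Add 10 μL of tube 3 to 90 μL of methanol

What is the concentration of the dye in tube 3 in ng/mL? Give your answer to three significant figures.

3.00 ng/mL

Step 1: 200 μL brought to 4000 μL → factor 4000/200 = 20
Step 2: 40 μL + 460 μL = 500 μL total → factor 500/40 = 12.5
Step 3: 16-fold → factor 16
Dilution factor through tube 3 = 20 × 12.5 × 16 = 4000
[tube 3] = 12.0 μg/mL / 4000 = 0.003000 μg/mL = 3.00 ng/mL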